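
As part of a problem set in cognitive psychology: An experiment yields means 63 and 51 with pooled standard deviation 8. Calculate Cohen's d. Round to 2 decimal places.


Cohen's d = (M1 - M2) / S_pooled
= (63 - 51) / 8
= 12 / 8
= 1.50


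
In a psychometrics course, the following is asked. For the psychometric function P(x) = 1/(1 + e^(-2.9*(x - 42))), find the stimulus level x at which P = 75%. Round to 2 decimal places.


At P = 0.75: 0.75 = 1/(1 + e^(-k*(x-x0)))
Solving: e^(-k*(x-x0)) = 1/3
x = x0 + ln(3)/k
ln(3) = 1.0986
x = 42 + 1.0986/2.9
= 42 + 0.3788
= 42.38


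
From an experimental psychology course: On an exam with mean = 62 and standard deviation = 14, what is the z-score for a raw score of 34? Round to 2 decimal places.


z = (X - mu) / sigma
= (34 - 62) / 14
= -28 / 14
= -2.00


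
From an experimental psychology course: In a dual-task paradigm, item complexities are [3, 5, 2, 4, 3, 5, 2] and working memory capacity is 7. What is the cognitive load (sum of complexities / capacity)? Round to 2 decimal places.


Total complexity = 3 + 5 + 2 + 4 + 3 + 5 + 2 = 24
Load = total / capacity = 24 / 7
= 3.43


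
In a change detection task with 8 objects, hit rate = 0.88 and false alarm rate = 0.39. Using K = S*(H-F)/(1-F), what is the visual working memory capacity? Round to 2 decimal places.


K = S * (H - F) / (1 - F)
H - F = 0.49
1 - F = 0.61
K = 8 * 0.49 / 0.61
= 6.43


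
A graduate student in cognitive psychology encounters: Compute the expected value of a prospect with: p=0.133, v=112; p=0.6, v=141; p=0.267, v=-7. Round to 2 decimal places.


EU = sum(p_i * v_i)
0.133 * 112 = 14.896
0.6 * 141 = 84.6
0.267 * -7 = -1.869
EU = 14.896 + 84.6 + -1.869
= 97.63


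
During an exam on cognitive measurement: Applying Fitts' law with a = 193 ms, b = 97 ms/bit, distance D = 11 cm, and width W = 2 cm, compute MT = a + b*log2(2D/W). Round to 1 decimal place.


MT = 193 + 97 * log2(2*11/2)
2D/W = 11.0
log2(11.0) = 3.4594
MT = 193 + 97 * 3.4594
= 528.6 ms


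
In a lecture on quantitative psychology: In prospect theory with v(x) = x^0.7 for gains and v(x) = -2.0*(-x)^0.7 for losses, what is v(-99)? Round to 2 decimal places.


Since x = -99 < 0, use v(x) = -lambda*(-x)^alpha
(-x) = 99
99^0.7 = 24.9428
v(-99) = -2.0 * 24.9428
= -49.89


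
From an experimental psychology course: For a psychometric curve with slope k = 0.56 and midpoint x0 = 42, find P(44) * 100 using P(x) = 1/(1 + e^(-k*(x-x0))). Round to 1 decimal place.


P(x) = 1/(1 + e^(-0.56*(44 - 42)))
Exponent = -0.56 * 2 = -1.12
e^(-1.12) = 0.32628
P = 1/(1 + 0.32628) = 0.753989
Percentage = 75.4


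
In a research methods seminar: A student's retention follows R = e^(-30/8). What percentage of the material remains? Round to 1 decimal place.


R = e^(-t/S)
-t/S = -30/8 = -3.75
R = e^(-3.75) = 0.023518
Percentage = 0.023518 * 100
= 2.4


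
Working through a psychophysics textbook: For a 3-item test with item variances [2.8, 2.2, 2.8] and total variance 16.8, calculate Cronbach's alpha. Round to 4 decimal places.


alpha = (k/(k-1)) * (1 - sum(s_i^2)/s_total^2)
sum(item variances) = 7.8
k/(k-1) = 3/2 = 1.5
1 - 7.8/16.8 = 1 - 0.464286 = 0.535714
alpha = 1.5 * 0.535714
= 0.8036


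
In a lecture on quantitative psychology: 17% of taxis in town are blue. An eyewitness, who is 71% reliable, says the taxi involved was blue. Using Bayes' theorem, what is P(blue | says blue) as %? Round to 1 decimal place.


P(blue | says blue) = P(says blue | blue)*P(blue) / [P(says blue | blue)*P(blue) + P(says blue | not blue)*P(not blue)]
Numerator = 0.71 * 0.17 = 0.1207
False identification = 0.29 * 0.83 = 0.2407
P = 0.1207 / (0.1207 + 0.2407)
= 0.1207 / 0.3614
As percentage = 33.4


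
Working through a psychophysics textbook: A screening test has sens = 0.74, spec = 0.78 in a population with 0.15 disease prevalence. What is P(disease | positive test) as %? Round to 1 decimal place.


PPV = (sens * prev) / (sens * prev + (1-spec) * (1-prev))
Numerator = 0.74 * 0.15 = 0.111
P(positive and no disease) = (1 - spec) * (1 - prev) = (1 - 0.78) * (1 - 0.15) = 0.187
Denominator = 0.111 + 0.187 = 0.298
PPV = 0.111 / 0.298 = 0.372483
As percentage = 37.2


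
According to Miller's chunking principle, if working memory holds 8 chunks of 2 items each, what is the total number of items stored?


Total items = chunks * items_per_chunk
= 8 * 2
= 16


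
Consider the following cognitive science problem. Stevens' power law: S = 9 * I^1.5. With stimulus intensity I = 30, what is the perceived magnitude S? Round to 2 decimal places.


S = 9 * 30^1.5
30^1.5 = 164.3168
S = 9 * 164.3168
= 1478.85


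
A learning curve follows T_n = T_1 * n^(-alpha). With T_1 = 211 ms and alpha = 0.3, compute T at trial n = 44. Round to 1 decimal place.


T_n = 211 * 44^(-0.3)
44^(-0.3) = 0.32134
T_n = 211 * 0.32134
= 67.8 ms


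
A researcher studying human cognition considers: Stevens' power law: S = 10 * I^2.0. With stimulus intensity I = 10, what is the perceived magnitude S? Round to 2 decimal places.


S = 10 * 10^2.0
10^2.0 = 100.0
S = 10 * 100.0
= 1000.00


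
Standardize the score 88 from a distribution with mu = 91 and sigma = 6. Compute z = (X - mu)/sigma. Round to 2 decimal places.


z = (X - mu) / sigma
= (88 - 91) / 6
= -3 / 6
= -0.50


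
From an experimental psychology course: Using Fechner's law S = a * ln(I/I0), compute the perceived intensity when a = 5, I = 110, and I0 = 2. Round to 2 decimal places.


S = 5 * ln(110/2)
I/I0 = 55.0
ln(55.0) = 4.0073
S = 5 * 4.0073
= 20.04


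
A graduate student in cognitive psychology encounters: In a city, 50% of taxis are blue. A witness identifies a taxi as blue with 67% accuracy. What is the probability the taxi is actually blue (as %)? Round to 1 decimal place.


P(blue | says blue) = P(says blue | blue)*P(blue) / [P(says blue | blue)*P(blue) + P(says blue | not blue)*P(not blue)]
Numerator = 0.67 * 0.5 = 0.335
False identification = 0.33 * 0.5 = 0.165
P = 0.335 / (0.335 + 0.165)
= 0.335 / 0.5
As percentage = 67.0


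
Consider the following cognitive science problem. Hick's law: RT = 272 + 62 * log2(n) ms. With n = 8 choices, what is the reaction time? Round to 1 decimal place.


RT = 272 + 62 * log2(8)
log2(8) = 3.0
RT = 272 + 62 * 3.0
= 272 + 186.0
= 458.0 ms


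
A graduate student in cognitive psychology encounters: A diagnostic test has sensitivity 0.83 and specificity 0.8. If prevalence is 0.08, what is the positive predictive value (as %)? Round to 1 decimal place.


PPV = (sens * prev) / (sens * prev + (1-spec) * (1-prev))
Numerator = 0.83 * 0.08 = 0.0664
P(positive and no disease) = (1 - spec) * (1 - prev) = (1 - 0.8) * (1 - 0.08) = 0.184
Denominator = 0.0664 + 0.184 = 0.2504
PPV = 0.0664 / 0.2504 = 0.265176
As percentage = 26.5


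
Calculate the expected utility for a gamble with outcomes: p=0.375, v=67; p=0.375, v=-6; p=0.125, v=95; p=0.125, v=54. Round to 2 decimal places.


EU = sum(p_i * v_i)
0.375 * 67 = 25.125
0.375 * -6 = -2.25
0.125 * 95 = 11.875
0.125 * 54 = 6.75
EU = 25.125 + -2.25 + 11.875 + 6.75
= 41.50


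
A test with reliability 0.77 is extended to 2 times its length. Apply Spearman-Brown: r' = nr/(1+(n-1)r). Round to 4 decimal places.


r_new = n*r / (1 + (n-1)*r)
Numerator = 2 * 0.77 = 1.54
Denominator = 1 + 1 * 0.77 = 1.77
r_new = 1.54 / 1.77
= 0.8701


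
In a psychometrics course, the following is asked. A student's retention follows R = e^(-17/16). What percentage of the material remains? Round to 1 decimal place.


R = e^(-t/S)
-t/S = -17/16 = -1.0625
R = e^(-1.0625) = 0.345591
Percentage = 0.345591 * 100
= 34.6


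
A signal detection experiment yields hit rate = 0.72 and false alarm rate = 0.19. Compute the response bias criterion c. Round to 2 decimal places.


c = -0.5 * (z(HR) + z(FAR))
z(0.72) = 0.5828
z(0.19) = -0.8779
c = -0.5 * (0.5828 + -0.8779)
= -0.5 * -0.2951
= 0.15


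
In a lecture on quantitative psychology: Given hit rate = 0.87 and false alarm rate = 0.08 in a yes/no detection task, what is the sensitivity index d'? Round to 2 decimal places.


d' = z(HR) - z(FAR)
z(0.87) = 1.1264
z(0.08) = -1.4051
d' = 1.1264 - -1.4051
= 2.53


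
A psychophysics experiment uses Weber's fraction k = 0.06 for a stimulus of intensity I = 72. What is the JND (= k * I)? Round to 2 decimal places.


JND = k * I
JND = 0.06 * 72
= 4.32


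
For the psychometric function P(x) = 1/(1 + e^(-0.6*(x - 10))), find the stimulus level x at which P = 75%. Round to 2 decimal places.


At P = 0.75: 0.75 = 1/(1 + e^(-k*(x-x0)))
Solving: e^(-k*(x-x0)) = 1/3
x = x0 + ln(3)/k
ln(3) = 1.0986
x = 10 + 1.0986/0.6
= 10 + 1.831
= 11.83


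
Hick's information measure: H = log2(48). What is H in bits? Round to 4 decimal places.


H = log2(n)
H = log2(48)
= 5.5850


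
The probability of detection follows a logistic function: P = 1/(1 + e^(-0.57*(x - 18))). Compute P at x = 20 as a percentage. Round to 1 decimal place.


P(x) = 1/(1 + e^(-0.57*(20 - 18)))
Exponent = -0.57 * 2 = -1.14
e^(-1.14) = 0.319819
P = 1/(1 + 0.319819) = 0.75768
Percentage = 75.8


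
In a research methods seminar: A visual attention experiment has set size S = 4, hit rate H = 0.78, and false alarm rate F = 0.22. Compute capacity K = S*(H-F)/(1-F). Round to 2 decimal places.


K = S * (H - F) / (1 - F)
H - F = 0.56
1 - F = 0.78
K = 4 * 0.56 / 0.78
= 2.87


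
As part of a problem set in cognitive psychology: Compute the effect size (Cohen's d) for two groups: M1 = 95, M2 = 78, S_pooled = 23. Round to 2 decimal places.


Cohen's d = (M1 - M2) / S_pooled
= (95 - 78) / 23
= 17 / 23
= 0.74


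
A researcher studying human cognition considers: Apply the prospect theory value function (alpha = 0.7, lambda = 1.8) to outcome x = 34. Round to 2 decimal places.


Since x = 34 >= 0, use v(x) = x^0.7
34^0.7 = 11.8042
v(34) = 11.80


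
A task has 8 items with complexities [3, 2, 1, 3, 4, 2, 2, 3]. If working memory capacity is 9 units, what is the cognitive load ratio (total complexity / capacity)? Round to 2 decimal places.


Total complexity = 3 + 2 + 1 + 3 + 4 + 2 + 2 + 3 = 20
Load = total / capacity = 20 / 9
= 2.22


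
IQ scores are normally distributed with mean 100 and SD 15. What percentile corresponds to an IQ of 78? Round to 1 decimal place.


z = (IQ - mean) / SD
z = (78 - 100) / 15 = -1.4667
Percentile = Phi(-1.4667) * 100
Phi(-1.4667) = 0.071229
= 7.1


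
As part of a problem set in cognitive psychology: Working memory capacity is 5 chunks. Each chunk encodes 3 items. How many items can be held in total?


Total items = chunks * items_per_chunk
= 5 * 3
= 15


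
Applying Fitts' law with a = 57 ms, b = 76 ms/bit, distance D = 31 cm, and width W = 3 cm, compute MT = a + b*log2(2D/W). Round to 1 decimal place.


MT = 57 + 76 * log2(2*31/3)
2D/W = 20.666667
log2(20.666667) = 4.3692
MT = 57 + 76 * 4.3692
= 389.1 ms


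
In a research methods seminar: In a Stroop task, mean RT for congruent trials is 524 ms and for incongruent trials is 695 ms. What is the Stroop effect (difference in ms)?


Stroop effect = RT(incongruent) - RT(congruent)
= 695 - 524
= 171 ms


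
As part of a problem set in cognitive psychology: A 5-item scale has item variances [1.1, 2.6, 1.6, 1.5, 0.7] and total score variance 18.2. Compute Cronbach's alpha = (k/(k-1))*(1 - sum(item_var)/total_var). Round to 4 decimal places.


alpha = (k/(k-1)) * (1 - sum(s_i^2)/s_total^2)
sum(item variances) = 7.5
k/(k-1) = 5/4 = 1.25
1 - 7.5/18.2 = 1 - 0.412088 = 0.587912
alpha = 1.25 * 0.587912
= 0.7349


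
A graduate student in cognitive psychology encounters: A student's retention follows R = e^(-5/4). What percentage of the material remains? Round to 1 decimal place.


R = e^(-t/S)
-t/S = -5/4 = -1.25
R = e^(-1.25) = 0.286505
Percentage = 0.286505 * 100
= 28.7


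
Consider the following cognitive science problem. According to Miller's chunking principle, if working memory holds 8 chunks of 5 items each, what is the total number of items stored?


Total items = chunks * items_per_chunk
= 8 * 5
= 40


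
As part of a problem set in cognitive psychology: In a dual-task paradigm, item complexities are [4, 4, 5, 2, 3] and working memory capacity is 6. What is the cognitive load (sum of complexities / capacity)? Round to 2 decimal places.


Total complexity = 4 + 4 + 5 + 2 + 3 = 18
Load = total / capacity = 18 / 6
= 3.00


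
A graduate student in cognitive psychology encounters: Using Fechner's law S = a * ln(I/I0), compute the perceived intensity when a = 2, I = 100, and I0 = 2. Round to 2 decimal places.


S = 2 * ln(100/2)
I/I0 = 50.0
ln(50.0) = 3.912
S = 2 * 3.912
= 7.82


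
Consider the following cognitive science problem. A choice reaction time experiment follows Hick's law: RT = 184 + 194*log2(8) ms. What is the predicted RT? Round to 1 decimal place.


RT = 184 + 194 * log2(8)
log2(8) = 3.0
RT = 184 + 194 * 3.0
= 184 + 582.0
= 766.0 ms


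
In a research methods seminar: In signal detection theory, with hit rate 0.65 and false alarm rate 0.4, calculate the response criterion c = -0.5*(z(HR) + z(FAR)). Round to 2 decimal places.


c = -0.5 * (z(HR) + z(FAR))
z(0.65) = 0.3853
z(0.4) = -0.2533
c = -0.5 * (0.3853 + -0.2533)
= -0.5 * 0.132
= -0.07


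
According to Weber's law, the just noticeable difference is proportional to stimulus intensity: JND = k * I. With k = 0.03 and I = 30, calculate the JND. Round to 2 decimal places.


JND = k * I
JND = 0.03 * 30
= 0.90


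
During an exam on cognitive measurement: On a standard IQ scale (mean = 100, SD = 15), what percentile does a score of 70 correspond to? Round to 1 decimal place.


z = (IQ - mean) / SD
z = (70 - 100) / 15 = -2.0
Percentile = Phi(-2.0) * 100
Phi(-2.0) = 0.02275
= 2.3


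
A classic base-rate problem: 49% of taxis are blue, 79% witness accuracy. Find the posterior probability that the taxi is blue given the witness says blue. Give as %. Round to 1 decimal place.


P(blue | says blue) = P(says blue | blue)*P(blue) / [P(says blue | blue)*P(blue) + P(says blue | not blue)*P(not blue)]
Numerator = 0.79 * 0.49 = 0.3871
False identification = 0.21 * 0.51 = 0.1071
P = 0.3871 / (0.3871 + 0.1071)
= 0.3871 / 0.4942
As percentage = 78.3


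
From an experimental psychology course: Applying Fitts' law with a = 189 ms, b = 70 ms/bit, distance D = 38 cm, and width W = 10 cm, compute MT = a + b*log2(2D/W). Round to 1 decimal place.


MT = 189 + 70 * log2(2*38/10)
2D/W = 7.6
log2(7.6) = 2.926
MT = 189 + 70 * 2.926
= 393.8 ms


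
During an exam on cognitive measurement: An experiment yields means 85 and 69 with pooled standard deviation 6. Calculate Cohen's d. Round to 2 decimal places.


Cohen's d = (M1 - M2) / S_pooled
= (85 - 69) / 6
= 16 / 6
= 2.67


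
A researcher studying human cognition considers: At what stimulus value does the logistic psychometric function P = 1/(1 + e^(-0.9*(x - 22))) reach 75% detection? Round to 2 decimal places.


At P = 0.75: 0.75 = 1/(1 + e^(-k*(x-x0)))
Solving: e^(-k*(x-x0)) = 1/3
x = x0 + ln(3)/k
ln(3) = 1.0986
x = 22 + 1.0986/0.9
= 22 + 1.2207
= 23.22


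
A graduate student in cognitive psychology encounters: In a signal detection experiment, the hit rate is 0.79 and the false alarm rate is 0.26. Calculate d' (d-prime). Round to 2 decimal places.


d' = z(HR) - z(FAR)
z(0.79) = 0.8064
z(0.26) = -0.6433
d' = 0.8064 - -0.6433
= 1.45


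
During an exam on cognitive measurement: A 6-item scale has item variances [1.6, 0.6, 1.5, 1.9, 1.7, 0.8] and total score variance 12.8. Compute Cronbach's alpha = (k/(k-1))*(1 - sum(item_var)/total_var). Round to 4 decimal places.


alpha = (k/(k-1)) * (1 - sum(s_i^2)/s_total^2)
sum(item variances) = 8.1
k/(k-1) = 6/5 = 1.2
1 - 8.1/12.8 = 1 - 0.632812 = 0.367188
alpha = 1.2 * 0.367188
= 0.4406


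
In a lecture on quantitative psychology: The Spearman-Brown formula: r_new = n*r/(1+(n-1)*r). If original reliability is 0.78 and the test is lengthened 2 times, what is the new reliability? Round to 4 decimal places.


r_new = n*r / (1 + (n-1)*r)
Numerator = 2 * 0.78 = 1.56
Denominator = 1 + 1 * 0.78 = 1.78
r_new = 1.56 / 1.78
= 0.8764


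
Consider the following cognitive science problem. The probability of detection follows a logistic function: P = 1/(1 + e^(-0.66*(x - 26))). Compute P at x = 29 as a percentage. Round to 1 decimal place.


P(x) = 1/(1 + e^(-0.66*(29 - 26)))
Exponent = -0.66 * 3 = -1.98
e^(-1.98) = 0.138069
P = 1/(1 + 0.138069) = 0.878681
Percentage = 87.9


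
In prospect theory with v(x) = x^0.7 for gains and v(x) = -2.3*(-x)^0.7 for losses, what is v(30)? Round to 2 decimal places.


Since x = 30 >= 0, use v(x) = x^0.7
30^0.7 = 10.814
v(30) = 10.81


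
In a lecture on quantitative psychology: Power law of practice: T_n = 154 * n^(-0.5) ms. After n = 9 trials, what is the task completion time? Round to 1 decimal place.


T_n = 154 * 9^(-0.5)
9^(-0.5) = 0.333333
T_n = 154 * 0.333333
= 51.3 ms


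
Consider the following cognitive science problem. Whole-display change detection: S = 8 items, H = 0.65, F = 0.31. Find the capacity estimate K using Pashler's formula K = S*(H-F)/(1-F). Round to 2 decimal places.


K = S * (H - F) / (1 - F)
H - F = 0.34
1 - F = 0.69
K = 8 * 0.34 / 0.69
= 3.94


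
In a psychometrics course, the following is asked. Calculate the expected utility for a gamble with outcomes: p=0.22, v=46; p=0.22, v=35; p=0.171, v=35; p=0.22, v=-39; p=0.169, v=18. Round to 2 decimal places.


EU = sum(p_i * v_i)
0.22 * 46 = 10.12
0.22 * 35 = 7.7
0.171 * 35 = 5.985
0.22 * -39 = -8.58
0.169 * 18 = 3.042
EU = 10.12 + 7.7 + 5.985 + -8.58 + 3.042
= 18.27


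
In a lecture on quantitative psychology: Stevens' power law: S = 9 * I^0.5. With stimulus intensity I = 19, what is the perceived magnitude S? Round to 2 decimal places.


S = 9 * 19^0.5
19^0.5 = 4.3589
S = 9 * 4.3589
= 39.23


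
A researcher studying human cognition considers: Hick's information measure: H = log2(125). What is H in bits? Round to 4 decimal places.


H = log2(n)
H = log2(125)
= 6.9658


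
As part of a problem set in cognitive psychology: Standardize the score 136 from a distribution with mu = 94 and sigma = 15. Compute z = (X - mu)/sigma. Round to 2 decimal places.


z = (X - mu) / sigma
= (136 - 94) / 15
= 42 / 15
= 2.80


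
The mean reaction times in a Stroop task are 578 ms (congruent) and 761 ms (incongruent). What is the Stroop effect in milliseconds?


Stroop effect = RT(incongruent) - RT(congruent)
= 761 - 578
= 183 ms


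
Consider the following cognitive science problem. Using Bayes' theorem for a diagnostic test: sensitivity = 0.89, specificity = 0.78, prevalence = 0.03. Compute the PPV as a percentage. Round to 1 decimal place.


PPV = (sens * prev) / (sens * prev + (1-spec) * (1-prev))
Numerator = 0.89 * 0.03 = 0.0267
P(positive and no disease) = (1 - spec) * (1 - prev) = (1 - 0.78) * (1 - 0.03) = 0.2134
Denominator = 0.0267 + 0.2134 = 0.2401
PPV = 0.0267 / 0.2401 = 0.111204
As percentage = 11.1


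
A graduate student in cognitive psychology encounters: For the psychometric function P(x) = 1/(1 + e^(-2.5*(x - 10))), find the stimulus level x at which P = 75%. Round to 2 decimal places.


At P = 0.75: 0.75 = 1/(1 + e^(-k*(x-x0)))
Solving: e^(-k*(x-x0)) = 1/3
x = x0 + ln(3)/k
ln(3) = 1.0986
x = 10 + 1.0986/2.5
= 10 + 0.4394
= 10.44


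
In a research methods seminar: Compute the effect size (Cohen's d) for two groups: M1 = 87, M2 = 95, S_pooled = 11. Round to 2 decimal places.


Cohen's d = (M1 - M2) / S_pooled
= (87 - 95) / 11
= -8 / 11
= -0.73


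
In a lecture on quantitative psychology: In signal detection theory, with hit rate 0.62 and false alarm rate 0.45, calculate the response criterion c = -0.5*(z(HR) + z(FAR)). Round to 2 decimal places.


c = -0.5 * (z(HR) + z(FAR))
z(0.62) = 0.3055
z(0.45) = -0.1257
c = -0.5 * (0.3055 + -0.1257)
= -0.5 * 0.1798
= -0.09


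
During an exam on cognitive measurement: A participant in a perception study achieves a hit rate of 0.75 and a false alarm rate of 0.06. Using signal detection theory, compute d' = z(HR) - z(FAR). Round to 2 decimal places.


d' = z(HR) - z(FAR)
z(0.75) = 0.6745
z(0.06) = -1.5548
d' = 0.6745 - -1.5548
= 2.23


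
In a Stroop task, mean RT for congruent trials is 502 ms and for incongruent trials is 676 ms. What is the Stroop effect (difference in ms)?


Stroop effect = RT(incongruent) - RT(congruent)
= 676 - 502
= 174 ms


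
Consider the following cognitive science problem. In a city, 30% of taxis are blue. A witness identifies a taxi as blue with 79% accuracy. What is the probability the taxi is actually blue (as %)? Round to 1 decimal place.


P(blue | says blue) = P(says blue | blue)*P(blue) / [P(says blue | blue)*P(blue) + P(says blue | not blue)*P(not blue)]
Numerator = 0.79 * 0.3 = 0.237
False identification = 0.21 * 0.7 = 0.147
P = 0.237 / (0.237 + 0.147)
= 0.237 / 0.384
As percentage = 61.7


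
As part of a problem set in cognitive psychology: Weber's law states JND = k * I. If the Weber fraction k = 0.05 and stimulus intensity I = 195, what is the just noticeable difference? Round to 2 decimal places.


JND = k * I
JND = 0.05 * 195
= 9.75


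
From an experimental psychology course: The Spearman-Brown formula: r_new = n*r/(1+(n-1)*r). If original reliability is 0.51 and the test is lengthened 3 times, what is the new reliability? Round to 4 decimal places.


r_new = n*r / (1 + (n-1)*r)
Numerator = 3 * 0.51 = 1.53
Denominator = 1 + 2 * 0.51 = 2.02
r_new = 1.53 / 2.02
= 0.7574


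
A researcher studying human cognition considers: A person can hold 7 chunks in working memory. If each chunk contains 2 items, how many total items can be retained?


Total items = chunks * items_per_chunk
= 7 * 2
= 14


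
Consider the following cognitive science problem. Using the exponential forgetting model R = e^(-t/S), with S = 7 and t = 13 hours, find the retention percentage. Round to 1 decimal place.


R = e^(-t/S)
-t/S = -13/7 = -1.857143
R = e^(-1.857143) = 0.156118
Percentage = 0.156118 * 100
= 15.6


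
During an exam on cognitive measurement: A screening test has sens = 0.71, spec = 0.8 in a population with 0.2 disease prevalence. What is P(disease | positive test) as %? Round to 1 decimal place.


PPV = (sens * prev) / (sens * prev + (1-spec) * (1-prev))
Numerator = 0.71 * 0.2 = 0.142
P(positive and no disease) = (1 - spec) * (1 - prev) = (1 - 0.8) * (1 - 0.2) = 0.16
Denominator = 0.142 + 0.16 = 0.302
PPV = 0.142 / 0.302 = 0.470199
As percentage = 47.0


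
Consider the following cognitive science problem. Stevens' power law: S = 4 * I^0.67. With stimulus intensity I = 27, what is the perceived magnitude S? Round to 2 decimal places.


S = 4 * 27^0.67
27^0.67 = 9.0994
S = 4 * 9.0994
= 36.40


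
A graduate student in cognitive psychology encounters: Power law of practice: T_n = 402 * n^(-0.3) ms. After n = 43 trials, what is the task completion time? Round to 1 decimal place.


T_n = 402 * 43^(-0.3)
43^(-0.3) = 0.323563
T_n = 402 * 0.323563
= 130.1 ms


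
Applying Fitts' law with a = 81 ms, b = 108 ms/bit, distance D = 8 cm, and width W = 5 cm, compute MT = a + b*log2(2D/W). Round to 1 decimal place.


MT = 81 + 108 * log2(2*8/5)
2D/W = 3.2
log2(3.2) = 1.6781
MT = 81 + 108 * 1.6781
= 262.2 ms


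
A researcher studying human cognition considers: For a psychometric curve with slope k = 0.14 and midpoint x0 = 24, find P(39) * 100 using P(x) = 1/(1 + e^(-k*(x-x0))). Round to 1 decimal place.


P(x) = 1/(1 + e^(-0.14*(39 - 24)))
Exponent = -0.14 * 15 = -2.1
e^(-2.1) = 0.122456
P = 1/(1 + 0.122456) = 0.890904
Percentage = 89.1


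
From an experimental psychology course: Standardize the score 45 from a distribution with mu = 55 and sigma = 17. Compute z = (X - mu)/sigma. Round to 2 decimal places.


z = (X - mu) / sigma
= (45 - 55) / 17
= -10 / 17
= -0.59


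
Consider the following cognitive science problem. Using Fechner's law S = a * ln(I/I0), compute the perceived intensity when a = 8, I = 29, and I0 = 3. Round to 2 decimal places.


S = 8 * ln(29/3)
I/I0 = 9.666667
ln(9.666667) = 2.2687
S = 8 * 2.2687
= 18.15


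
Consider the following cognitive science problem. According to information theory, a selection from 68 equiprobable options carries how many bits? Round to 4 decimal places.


H = log2(n)
H = log2(68)
= 6.0875


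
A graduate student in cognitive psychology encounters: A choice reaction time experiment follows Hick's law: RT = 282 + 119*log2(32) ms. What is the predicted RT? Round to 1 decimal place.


RT = 282 + 119 * log2(32)
log2(32) = 5.0
RT = 282 + 119 * 5.0
= 282 + 595.0
= 877.0 ms


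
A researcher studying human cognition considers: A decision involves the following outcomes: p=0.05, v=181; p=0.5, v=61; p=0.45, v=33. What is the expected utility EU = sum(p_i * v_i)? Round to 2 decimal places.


EU = sum(p_i * v_i)
0.05 * 181 = 9.05
0.5 * 61 = 30.5
0.45 * 33 = 14.85
EU = 9.05 + 30.5 + 14.85
= 54.40


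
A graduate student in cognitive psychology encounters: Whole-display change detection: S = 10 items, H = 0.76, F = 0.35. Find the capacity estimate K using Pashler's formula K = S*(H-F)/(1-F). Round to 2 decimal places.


K = S * (H - F) / (1 - F)
H - F = 0.41
1 - F = 0.65
K = 10 * 0.41 / 0.65
= 6.31


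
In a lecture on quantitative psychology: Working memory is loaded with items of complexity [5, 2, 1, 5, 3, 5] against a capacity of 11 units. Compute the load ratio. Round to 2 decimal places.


Total complexity = 5 + 2 + 1 + 5 + 3 + 5 = 21
Load = total / capacity = 21 / 11
= 1.91


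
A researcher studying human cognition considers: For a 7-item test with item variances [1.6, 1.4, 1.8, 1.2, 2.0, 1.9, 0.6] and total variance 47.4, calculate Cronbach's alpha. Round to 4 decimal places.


alpha = (k/(k-1)) * (1 - sum(s_i^2)/s_total^2)
sum(item variances) = 10.5
k/(k-1) = 7/6 = 1.166667
1 - 10.5/47.4 = 1 - 0.221519 = 0.778481
alpha = 1.166667 * 0.778481
= 0.9082


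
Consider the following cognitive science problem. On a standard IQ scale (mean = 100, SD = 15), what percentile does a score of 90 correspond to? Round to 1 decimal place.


z = (IQ - mean) / SD
z = (90 - 100) / 15 = -0.6667
Percentile = Phi(-0.6667) * 100
Phi(-0.6667) = 0.252482
= 25.2


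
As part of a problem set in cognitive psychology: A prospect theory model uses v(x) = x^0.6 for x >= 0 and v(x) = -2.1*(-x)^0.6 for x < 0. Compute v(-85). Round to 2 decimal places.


Since x = -85 < 0, use v(x) = -lambda*(-x)^alpha
(-x) = 85
85^0.6 = 14.3764
v(-85) = -2.1 * 14.3764
= -30.19


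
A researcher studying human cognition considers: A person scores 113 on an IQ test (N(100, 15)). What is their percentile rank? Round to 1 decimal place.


z = (IQ - mean) / SD
z = (113 - 100) / 15 = 0.8667
Percentile = Phi(0.8667) * 100
Phi(0.8667) = 0.806947
= 80.7


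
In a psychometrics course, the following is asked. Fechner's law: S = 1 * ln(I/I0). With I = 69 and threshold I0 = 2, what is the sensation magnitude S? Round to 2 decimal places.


S = 1 * ln(69/2)
I/I0 = 34.5
ln(34.5) = 3.541
S = 1 * 3.541
= 3.54


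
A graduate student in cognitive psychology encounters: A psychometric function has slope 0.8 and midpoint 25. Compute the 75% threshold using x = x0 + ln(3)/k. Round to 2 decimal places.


At P = 0.75: 0.75 = 1/(1 + e^(-k*(x-x0)))
Solving: e^(-k*(x-x0)) = 1/3
x = x0 + ln(3)/k
ln(3) = 1.0986
x = 25 + 1.0986/0.8
= 25 + 1.3732
= 26.37


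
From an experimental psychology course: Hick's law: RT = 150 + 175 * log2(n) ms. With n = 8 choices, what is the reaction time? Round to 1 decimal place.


RT = 150 + 175 * log2(8)
log2(8) = 3.0
RT = 150 + 175 * 3.0
= 150 + 525.0
= 675.0 ms


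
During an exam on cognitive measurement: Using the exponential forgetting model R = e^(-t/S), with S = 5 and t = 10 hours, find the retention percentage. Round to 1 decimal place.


R = e^(-t/S)
-t/S = -10/5 = -2.0
R = e^(-2.0) = 0.135335
Percentage = 0.135335 * 100
= 13.5


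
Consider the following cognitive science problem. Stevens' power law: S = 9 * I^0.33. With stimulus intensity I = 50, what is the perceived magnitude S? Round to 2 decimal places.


S = 9 * 50^0.33
50^0.33 = 3.6363
S = 9 * 3.6363
= 32.73


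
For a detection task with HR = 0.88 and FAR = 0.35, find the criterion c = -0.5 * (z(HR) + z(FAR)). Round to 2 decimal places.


c = -0.5 * (z(HR) + z(FAR))
z(0.88) = 1.175
z(0.35) = -0.3853
c = -0.5 * (1.175 + -0.3853)
= -0.5 * 0.7897
= -0.39


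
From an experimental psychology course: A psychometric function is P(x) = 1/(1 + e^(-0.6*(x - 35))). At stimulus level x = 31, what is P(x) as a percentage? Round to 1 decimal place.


P(x) = 1/(1 + e^(-0.6*(31 - 35)))
Exponent = -0.6 * -4 = 2.4
e^(2.4) = 11.023176
P = 1/(1 + 11.023176) = 0.083173
Percentage = 8.3


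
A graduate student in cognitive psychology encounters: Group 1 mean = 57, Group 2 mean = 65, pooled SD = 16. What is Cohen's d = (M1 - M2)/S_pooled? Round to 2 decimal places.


Cohen's d = (M1 - M2) / S_pooled
= (57 - 65) / 16
= -8 / 16
= -0.50


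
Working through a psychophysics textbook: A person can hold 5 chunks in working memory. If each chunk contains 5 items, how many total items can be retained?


Total items = chunks * items_per_chunk
= 5 * 5
= 25


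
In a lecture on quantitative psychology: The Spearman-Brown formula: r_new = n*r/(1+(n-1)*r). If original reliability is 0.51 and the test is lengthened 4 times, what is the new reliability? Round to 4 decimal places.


r_new = n*r / (1 + (n-1)*r)
Numerator = 4 * 0.51 = 2.04
Denominator = 1 + 3 * 0.51 = 2.53
r_new = 2.04 / 2.53
= 0.8063


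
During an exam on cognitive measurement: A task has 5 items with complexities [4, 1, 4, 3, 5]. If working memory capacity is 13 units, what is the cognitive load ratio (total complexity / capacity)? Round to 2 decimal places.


Total complexity = 4 + 1 + 4 + 3 + 5 = 17
Load = total / capacity = 17 / 13
= 1.31


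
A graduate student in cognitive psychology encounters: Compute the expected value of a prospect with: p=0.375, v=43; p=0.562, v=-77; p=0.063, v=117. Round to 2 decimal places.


EU = sum(p_i * v_i)
0.375 * 43 = 16.125
0.562 * -77 = -43.274
0.063 * 117 = 7.371
EU = 16.125 + -43.274 + 7.371
= -19.78


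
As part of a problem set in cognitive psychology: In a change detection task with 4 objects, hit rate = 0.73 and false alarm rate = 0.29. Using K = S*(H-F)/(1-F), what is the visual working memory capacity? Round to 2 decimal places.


K = S * (H - F) / (1 - F)
H - F = 0.44
1 - F = 0.71
K = 4 * 0.44 / 0.71
= 2.48


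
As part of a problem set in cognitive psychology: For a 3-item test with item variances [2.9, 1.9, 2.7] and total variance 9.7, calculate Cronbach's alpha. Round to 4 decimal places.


alpha = (k/(k-1)) * (1 - sum(s_i^2)/s_total^2)
sum(item variances) = 7.5
k/(k-1) = 3/2 = 1.5
1 - 7.5/9.7 = 1 - 0.773196 = 0.226804
alpha = 1.5 * 0.226804
= 0.3402


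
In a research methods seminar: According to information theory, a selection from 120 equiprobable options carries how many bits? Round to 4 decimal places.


H = log2(n)
H = log2(120)
= 6.9069


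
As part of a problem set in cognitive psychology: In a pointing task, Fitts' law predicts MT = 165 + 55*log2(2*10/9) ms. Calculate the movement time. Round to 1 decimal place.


MT = 165 + 55 * log2(2*10/9)
2D/W = 2.222222
log2(2.222222) = 1.152
MT = 165 + 55 * 1.152
= 228.4 ms


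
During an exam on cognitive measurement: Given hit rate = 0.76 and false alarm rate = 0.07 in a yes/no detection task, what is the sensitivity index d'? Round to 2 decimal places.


d' = z(HR) - z(FAR)
z(0.76) = 0.7063
z(0.07) = -1.4758
d' = 0.7063 - -1.4758
= 2.18


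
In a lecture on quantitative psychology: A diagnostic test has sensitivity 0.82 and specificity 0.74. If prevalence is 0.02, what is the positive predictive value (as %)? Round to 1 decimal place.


PPV = (sens * prev) / (sens * prev + (1-spec) * (1-prev))
Numerator = 0.82 * 0.02 = 0.0164
P(positive and no disease) = (1 - spec) * (1 - prev) = (1 - 0.74) * (1 - 0.02) = 0.2548
Denominator = 0.0164 + 0.2548 = 0.2712
PPV = 0.0164 / 0.2712 = 0.060472
As percentage = 6.0


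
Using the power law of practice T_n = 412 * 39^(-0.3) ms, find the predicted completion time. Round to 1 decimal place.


T_n = 412 * 39^(-0.3)
39^(-0.3) = 0.333181
T_n = 412 * 0.333181
= 137.3 ms


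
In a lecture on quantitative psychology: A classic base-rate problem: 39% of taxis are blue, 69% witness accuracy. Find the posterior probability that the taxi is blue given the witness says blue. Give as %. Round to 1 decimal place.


P(blue | says blue) = P(says blue | blue)*P(blue) / [P(says blue | blue)*P(blue) + P(says blue | not blue)*P(not blue)]
Numerator = 0.69 * 0.39 = 0.2691
False identification = 0.31 * 0.61 = 0.1891
P = 0.2691 / (0.2691 + 0.1891)
= 0.2691 / 0.4582
As percentage = 58.7


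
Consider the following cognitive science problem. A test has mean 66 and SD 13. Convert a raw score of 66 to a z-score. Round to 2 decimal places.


z = (X - mu) / sigma
= (66 - 66) / 13
= 0 / 13
= 0.00


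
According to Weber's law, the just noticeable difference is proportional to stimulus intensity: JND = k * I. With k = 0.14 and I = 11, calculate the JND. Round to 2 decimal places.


JND = k * I
JND = 0.14 * 11
= 1.54


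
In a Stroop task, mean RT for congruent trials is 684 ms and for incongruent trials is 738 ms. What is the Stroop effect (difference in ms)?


Stroop effect = RT(incongruent) - RT(congruent)
= 738 - 684
= 54 ms


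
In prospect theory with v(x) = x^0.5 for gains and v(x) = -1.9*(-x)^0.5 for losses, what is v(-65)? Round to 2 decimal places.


Since x = -65 < 0, use v(x) = -lambda*(-x)^alpha
(-x) = 65
65^0.5 = 8.0623
v(-65) = -1.9 * 8.0623
= -15.32


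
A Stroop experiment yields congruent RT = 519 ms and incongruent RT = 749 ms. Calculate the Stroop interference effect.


Stroop effect = RT(incongruent) - RT(congruent)
= 749 - 519
= 230 ms


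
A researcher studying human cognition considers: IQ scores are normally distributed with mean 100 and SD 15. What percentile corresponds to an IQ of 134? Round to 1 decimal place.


z = (IQ - mean) / SD
z = (134 - 100) / 15 = 2.2667
Percentile = Phi(2.2667) * 100
Phi(2.2667) = 0.988296
= 98.8


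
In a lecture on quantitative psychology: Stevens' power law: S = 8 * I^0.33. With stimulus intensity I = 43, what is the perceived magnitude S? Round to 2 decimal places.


S = 8 * 43^0.33
43^0.33 = 3.4597
S = 8 * 3.4597
= 27.68


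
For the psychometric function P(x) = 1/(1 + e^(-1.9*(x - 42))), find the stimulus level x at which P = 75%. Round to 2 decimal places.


At P = 0.75: 0.75 = 1/(1 + e^(-k*(x-x0)))
Solving: e^(-k*(x-x0)) = 1/3
x = x0 + ln(3)/k
ln(3) = 1.0986
x = 42 + 1.0986/1.9
= 42 + 0.5782
= 42.58


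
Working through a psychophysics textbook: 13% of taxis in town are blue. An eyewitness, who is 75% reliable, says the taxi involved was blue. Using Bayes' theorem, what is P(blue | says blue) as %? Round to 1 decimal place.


P(blue | says blue) = P(says blue | blue)*P(blue) / [P(says blue | blue)*P(blue) + P(says blue | not blue)*P(not blue)]
Numerator = 0.75 * 0.13 = 0.0975
False identification = 0.25 * 0.87 = 0.2175
P = 0.0975 / (0.0975 + 0.2175)
= 0.0975 / 0.315
As percentage = 31.0


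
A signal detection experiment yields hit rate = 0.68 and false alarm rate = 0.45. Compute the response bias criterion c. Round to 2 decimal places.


c = -0.5 * (z(HR) + z(FAR))
z(0.68) = 0.4677
z(0.45) = -0.1257
c = -0.5 * (0.4677 + -0.1257)
= -0.5 * 0.342
= -0.17


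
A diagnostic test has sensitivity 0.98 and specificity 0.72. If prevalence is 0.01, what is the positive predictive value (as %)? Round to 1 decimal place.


PPV = (sens * prev) / (sens * prev + (1-spec) * (1-prev))
Numerator = 0.98 * 0.01 = 0.0098
P(positive and no disease) = (1 - spec) * (1 - prev) = (1 - 0.72) * (1 - 0.01) = 0.2772
Denominator = 0.0098 + 0.2772 = 0.287
PPV = 0.0098 / 0.287 = 0.034146
As percentage = 3.4


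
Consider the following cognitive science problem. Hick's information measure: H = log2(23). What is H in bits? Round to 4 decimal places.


H = log2(n)
H = log2(23)
= 4.5236


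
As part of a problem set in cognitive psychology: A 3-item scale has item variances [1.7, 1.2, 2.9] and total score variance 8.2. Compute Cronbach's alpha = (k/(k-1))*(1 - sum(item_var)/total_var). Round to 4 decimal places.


alpha = (k/(k-1)) * (1 - sum(s_i^2)/s_total^2)
sum(item variances) = 5.8
k/(k-1) = 3/2 = 1.5
1 - 5.8/8.2 = 1 - 0.707317 = 0.292683
alpha = 1.5 * 0.292683
= 0.4390


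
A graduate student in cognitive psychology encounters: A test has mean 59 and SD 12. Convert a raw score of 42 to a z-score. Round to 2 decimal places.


z = (X - mu) / sigma
= (42 - 59) / 12
= -17 / 12
= -1.42


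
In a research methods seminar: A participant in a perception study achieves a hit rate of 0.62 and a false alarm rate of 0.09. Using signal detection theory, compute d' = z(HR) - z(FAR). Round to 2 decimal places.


d' = z(HR) - z(FAR)
z(0.62) = 0.3055
z(0.09) = -1.3408
d' = 0.3055 - -1.3408
= 1.65


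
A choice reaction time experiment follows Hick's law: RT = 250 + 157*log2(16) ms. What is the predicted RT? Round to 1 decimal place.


RT = 250 + 157 * log2(16)
log2(16) = 4.0
RT = 250 + 157 * 4.0
= 250 + 628.0
= 878.0 ms


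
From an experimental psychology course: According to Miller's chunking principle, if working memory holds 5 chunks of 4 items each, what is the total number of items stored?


Total items = chunks * items_per_chunk
= 5 * 4
= 20


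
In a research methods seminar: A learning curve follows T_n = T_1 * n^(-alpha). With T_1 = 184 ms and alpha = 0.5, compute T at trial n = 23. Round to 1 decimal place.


T_n = 184 * 23^(-0.5)
23^(-0.5) = 0.208514
T_n = 184 * 0.208514
= 38.4 ms


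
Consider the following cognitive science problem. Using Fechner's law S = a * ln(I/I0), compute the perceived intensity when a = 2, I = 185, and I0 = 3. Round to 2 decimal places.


S = 2 * ln(185/3)
I/I0 = 61.666667
ln(61.666667) = 4.1217
S = 2 * 4.1217
= 8.24


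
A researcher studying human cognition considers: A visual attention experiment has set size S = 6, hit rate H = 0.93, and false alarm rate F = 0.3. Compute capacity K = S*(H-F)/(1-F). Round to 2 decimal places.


K = S * (H - F) / (1 - F)
H - F = 0.63
1 - F = 0.7
K = 6 * 0.63 / 0.7
= 5.40


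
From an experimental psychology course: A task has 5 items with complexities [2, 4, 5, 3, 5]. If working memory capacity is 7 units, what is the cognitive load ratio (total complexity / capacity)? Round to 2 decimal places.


Total complexity = 2 + 4 + 5 + 3 + 5 = 19
Load = total / capacity = 19 / 7
= 2.71


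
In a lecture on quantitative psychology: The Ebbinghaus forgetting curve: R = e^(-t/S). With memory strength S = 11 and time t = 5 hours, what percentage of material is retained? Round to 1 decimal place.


R = e^(-t/S)
-t/S = -5/11 = -0.454545
R = e^(-0.454545) = 0.634737
Percentage = 0.634737 * 100
= 63.5


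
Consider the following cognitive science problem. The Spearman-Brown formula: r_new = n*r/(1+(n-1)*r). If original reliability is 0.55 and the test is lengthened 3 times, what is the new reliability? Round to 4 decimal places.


r_new = n*r / (1 + (n-1)*r)
Numerator = 3 * 0.55 = 1.65
Denominator = 1 + 2 * 0.55 = 2.1
r_new = 1.65 / 2.1
= 0.7857


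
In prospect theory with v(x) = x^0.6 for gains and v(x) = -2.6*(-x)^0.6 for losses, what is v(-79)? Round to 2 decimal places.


Since x = -79 < 0, use v(x) = -lambda*(-x)^alpha
(-x) = 79
79^0.6 = 13.7587
v(-79) = -2.6 * 13.7587
= -35.77


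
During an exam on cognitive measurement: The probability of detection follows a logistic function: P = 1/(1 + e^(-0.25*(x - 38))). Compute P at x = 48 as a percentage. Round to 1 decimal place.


P(x) = 1/(1 + e^(-0.25*(48 - 38)))
Exponent = -0.25 * 10 = -2.5
e^(-2.5) = 0.082085
P = 1/(1 + 0.082085) = 0.924142
Percentage = 92.4
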